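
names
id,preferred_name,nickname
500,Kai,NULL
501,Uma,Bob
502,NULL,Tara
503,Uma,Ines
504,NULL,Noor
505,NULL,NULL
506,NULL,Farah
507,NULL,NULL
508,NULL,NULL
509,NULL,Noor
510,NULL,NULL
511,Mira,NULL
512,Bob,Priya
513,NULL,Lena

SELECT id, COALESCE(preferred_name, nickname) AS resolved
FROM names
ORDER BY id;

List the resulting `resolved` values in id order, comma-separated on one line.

Kai, Uma, Tara, Uma, Noor, NULL, Farah, NULL, NULL, Noor, NULL, Mira, Bob, Lena

id=500: preferred_name=Kai → Kai
id=501: preferred_name=Uma → Uma
id=502: preferred_name=NULL, nickname=Tara → Tara
id=503: preferred_name=Uma → Uma
id=504: preferred_name=NULL, nickname=Noor → Noor
id=505: preferred_name=NULL, nickname=NULL (all NULL) → NULL
id=506: preferred_name=NULL, nickname=Farah → Farah
id=507: preferred_name=NULL, nickname=NULL (all NULL) → NULL
id=508: preferred_name=NULL, nickname=NULL (all NULL) → NULL
id=509: preferred_name=NULL, nickname=Noor → Noor
id=510: preferred_name=NULL, nickname=NULL (all NULL) → NULL
id=511: preferred_name=Mira → Mira
id=512: preferred_name=Bob → Bob
id=513: preferred_name=NULL, nickname=Lena → Lena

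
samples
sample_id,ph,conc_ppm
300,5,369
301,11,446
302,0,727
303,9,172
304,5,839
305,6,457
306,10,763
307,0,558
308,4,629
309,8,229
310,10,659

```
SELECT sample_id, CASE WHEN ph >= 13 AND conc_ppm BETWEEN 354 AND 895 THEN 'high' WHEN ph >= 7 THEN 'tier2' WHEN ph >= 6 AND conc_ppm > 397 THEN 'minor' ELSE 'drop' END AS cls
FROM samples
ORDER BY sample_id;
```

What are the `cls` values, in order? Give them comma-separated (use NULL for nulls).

sample_id=300: ELSE → drop
sample_id=301: ph >= 7 → tier2
sample_id=302: ELSE → drop
sample_id=303: ph >= 7 → tier2
sample_id=304: ELSE → drop
sample_id=305: ph >= 6 AND conc_ppm > 397 → minor
sample_id=306: ph >= 7 → tier2
sample_id=307: ELSE → drop
sample_id=308: ELSE → drop
sample_id=309: ph >= 7 → tier2
sample_id=310: ph >= 7 → tier2

drop, tier2, drop, tier2, drop, minor, tier2, drop, drop, tier2, tier2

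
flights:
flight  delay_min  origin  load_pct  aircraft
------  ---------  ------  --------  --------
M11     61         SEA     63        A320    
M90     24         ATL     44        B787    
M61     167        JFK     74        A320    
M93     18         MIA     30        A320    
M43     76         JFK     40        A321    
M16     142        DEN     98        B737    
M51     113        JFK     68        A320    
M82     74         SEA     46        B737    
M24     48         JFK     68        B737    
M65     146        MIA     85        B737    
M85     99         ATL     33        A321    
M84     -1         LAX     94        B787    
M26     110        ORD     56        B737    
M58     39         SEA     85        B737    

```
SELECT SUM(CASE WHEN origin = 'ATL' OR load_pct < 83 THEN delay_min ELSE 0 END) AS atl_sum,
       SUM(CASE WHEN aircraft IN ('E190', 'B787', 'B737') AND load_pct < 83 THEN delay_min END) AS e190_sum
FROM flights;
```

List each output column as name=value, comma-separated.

atl_sum=790, e190_sum=256

[atl_sum: origin = 'ATL' OR load_pct < 83]
flight=M11: ✓ → 61
flight=M90: ✓ → 24
flight=M61: ✓ → 167
flight=M93: ✓ → 18
flight=M43: ✓ → 76
flight=M16: ✗
flight=M51: ✓ → 113
flight=M82: ✓ → 74
flight=M24: ✓ → 48
flight=M65: ✗
flight=M85: ✓ → 99
flight=M84: ✗
flight=M26: ✓ → 110
flight=M58: ✗
atl_sum = 61 + 24 + 167 + 18 + 76 + 113 + 74 + 48 + 99 + 110 = 790
—
[e190_sum: aircraft IN ('E190', 'B787', 'B737') AND load_pct < 83]
flight=M11: ✗
flight=M90: ✓ → 24
flight=M61: ✗
flight=M93: ✗
flight=M43: ✗
flight=M16: ✗
flight=M51: ✗
flight=M82: ✓ → 74
flight=M24: ✓ → 48
flight=M65: ✗
flight=M85: ✗
flight=M84: ✗
flight=M26: ✓ → 110
flight=M58: ✗
e190_sum = 24 + 74 + 48 + 110 = 256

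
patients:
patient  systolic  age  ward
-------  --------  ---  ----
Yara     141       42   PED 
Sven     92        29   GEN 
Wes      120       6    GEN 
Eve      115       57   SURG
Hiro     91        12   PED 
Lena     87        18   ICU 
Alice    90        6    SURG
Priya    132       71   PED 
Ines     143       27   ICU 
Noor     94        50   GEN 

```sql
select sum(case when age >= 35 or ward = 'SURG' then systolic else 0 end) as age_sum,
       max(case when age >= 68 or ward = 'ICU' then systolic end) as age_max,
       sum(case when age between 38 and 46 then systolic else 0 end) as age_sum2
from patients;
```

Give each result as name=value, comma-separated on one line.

age_sum=572, age_max=143, age_sum2=141

[age_sum: age >= 35 or ward = 'SURG']
patient=Yara: ✓ → 141
patient=Sven: ✗
patient=Wes: ✗
patient=Eve: ✓ → 115
patient=Hiro: ✗
patient=Lena: ✗
patient=Alice: ✓ → 90
patient=Priya: ✓ → 132
patient=Ines: ✗
patient=Noor: ✓ → 94
age_sum = 141 + 115 + 90 + 132 + 94 = 572
—
[age_max: age >= 68 or ward = 'ICU']
patient=Yara: ✗
patient=Sven: ✗
patient=Wes: ✗
patient=Eve: ✗
patient=Hiro: ✗
patient=Lena: ✓ → 87
patient=Alice: ✗
patient=Priya: ✓ → 132
patient=Ines: ✓ → 143
patient=Noor: ✗
age_max = MAX(87, 132, 143) = 143
—
[age_sum2: age between 38 and 46]
patient=Yara: ✓ → 141
patient=Sven: ✗
patient=Wes: ✗
patient=Eve: ✗
patient=Hiro: ✗
patient=Lena: ✗
patient=Alice: ✗
patient=Priya: ✗
patient=Ines: ✗
patient=Noor: ✗
age_sum2 = 141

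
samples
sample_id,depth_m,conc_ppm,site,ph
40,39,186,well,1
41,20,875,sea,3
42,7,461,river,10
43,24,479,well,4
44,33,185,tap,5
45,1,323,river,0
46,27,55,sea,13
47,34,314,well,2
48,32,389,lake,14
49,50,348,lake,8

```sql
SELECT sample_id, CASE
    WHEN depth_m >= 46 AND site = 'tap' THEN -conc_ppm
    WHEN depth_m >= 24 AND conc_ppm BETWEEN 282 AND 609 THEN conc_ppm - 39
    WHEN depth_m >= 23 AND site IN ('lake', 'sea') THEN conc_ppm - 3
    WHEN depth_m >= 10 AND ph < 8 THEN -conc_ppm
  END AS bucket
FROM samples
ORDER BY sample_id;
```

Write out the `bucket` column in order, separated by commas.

sample_id=40: depth_m >= 10 AND ph < 8 → -186
sample_id=41: depth_m >= 10 AND ph < 8 → -875
sample_id=42: (no match → NULL) → NULL
sample_id=43: depth_m >= 24 AND conc_ppm BETWEEN 282 AND 609 → 440
sample_id=44: depth_m >= 10 AND ph < 8 → -185
sample_id=45: (no match → NULL) → NULL
sample_id=46: depth_m >= 23 AND site IN ('lake', 'sea') → 52
sample_id=47: depth_m >= 24 AND conc_ppm BETWEEN 282 AND 609 → 275
sample_id=48: depth_m >= 24 AND conc_ppm BETWEEN 282 AND 609 → 350
sample_id=49: depth_m >= 24 AND conc_ppm BETWEEN 282 AND 609 → 309

-186, -875, NULL, 440, -185, NULL, 52, 275, 350, 309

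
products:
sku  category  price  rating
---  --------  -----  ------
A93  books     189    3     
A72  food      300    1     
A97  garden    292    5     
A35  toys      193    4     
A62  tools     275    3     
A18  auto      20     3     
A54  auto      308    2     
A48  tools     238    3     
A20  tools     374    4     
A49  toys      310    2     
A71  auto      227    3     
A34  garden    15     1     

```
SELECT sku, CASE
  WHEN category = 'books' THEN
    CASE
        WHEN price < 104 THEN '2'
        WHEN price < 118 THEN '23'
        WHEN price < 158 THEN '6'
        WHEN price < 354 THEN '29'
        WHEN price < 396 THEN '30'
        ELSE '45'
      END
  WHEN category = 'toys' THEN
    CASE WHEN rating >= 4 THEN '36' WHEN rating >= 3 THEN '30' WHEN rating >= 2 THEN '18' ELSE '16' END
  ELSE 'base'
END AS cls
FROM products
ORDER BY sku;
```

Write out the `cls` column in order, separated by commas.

base, base, base, 36, base, 18, base, base, base, base, 29, base

sku=A18: category='auto' → outer ELSE → base
sku=A20: category='tools' → outer ELSE → base
sku=A34: category='garden' → outer ELSE → base
sku=A35: category='toys' → inner[rating >= 4] → 36
sku=A48: category='tools' → outer ELSE → base
sku=A49: category='toys' → inner[rating >= 2] → 18
sku=A54: category='auto' → outer ELSE → base
sku=A62: category='tools' → outer ELSE → base
sku=A71: category='auto' → outer ELSE → base
sku=A72: category='food' → outer ELSE → base
sku=A93: category='books' → inner[price < 354] → 29
sku=A97: category='garden' → outer ELSE → base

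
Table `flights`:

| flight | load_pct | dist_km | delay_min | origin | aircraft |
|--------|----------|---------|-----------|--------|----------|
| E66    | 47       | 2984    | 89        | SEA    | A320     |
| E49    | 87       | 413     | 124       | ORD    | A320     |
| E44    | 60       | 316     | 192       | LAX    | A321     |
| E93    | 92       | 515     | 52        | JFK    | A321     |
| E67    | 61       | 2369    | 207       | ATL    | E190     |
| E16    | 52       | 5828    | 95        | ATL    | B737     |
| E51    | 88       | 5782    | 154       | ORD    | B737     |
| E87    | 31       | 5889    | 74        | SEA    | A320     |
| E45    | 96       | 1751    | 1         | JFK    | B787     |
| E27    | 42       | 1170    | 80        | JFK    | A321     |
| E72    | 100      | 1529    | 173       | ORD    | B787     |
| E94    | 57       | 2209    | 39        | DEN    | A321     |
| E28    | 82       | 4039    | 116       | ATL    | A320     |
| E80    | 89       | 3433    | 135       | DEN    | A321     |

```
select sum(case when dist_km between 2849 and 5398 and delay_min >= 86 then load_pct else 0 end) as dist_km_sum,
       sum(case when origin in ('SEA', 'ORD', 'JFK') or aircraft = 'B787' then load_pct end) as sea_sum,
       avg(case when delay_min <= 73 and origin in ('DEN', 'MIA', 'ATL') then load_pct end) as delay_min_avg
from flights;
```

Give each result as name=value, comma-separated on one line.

dist_km_sum=218, sea_sum=583, delay_min_avg=57

[dist_km_sum: dist_km between 2849 and 5398 and delay_min >= 86]
flight=E66: ✓ → 47
flight=E49: ✗
flight=E44: ✗
flight=E93: ✗
flight=E67: ✗
flight=E16: ✗
flight=E51: ✗
flight=E87: ✗
flight=E45: ✗
flight=E27: ✗
flight=E72: ✗
flight=E94: ✗
flight=E28: ✓ → 82
flight=E80: ✓ → 89
dist_km_sum = 47 + 82 + 89 = 218
—
[sea_sum: origin in ('SEA', 'ORD', 'JFK') or aircraft = 'B787']
flight=E66: ✓ → 47
flight=E49: ✓ → 87
flight=E44: ✗
flight=E93: ✓ → 92
flight=E67: ✗
flight=E16: ✗
flight=E51: ✓ → 88
flight=E87: ✓ → 31
flight=E45: ✓ → 96
flight=E27: ✓ → 42
flight=E72: ✓ → 100
flight=E94: ✗
flight=E28: ✗
flight=E80: ✗
sea_sum = 47 + 87 + 92 + 88 + 31 + 96 + 42 + 100 = 583
—
[delay_min_avg: delay_min <= 73 and origin in ('DEN', 'MIA', 'ATL')]
flight=E66: ✗
flight=E49: ✗
flight=E44: ✗
flight=E93: ✗
flight=E67: ✗
flight=E16: ✗
flight=E51: ✗
flight=E87: ✗
flight=E45: ✗
flight=E27: ✗
flight=E72: ✗
flight=E94: ✓ → 57
flight=E28: ✗
flight=E80: ✗
delay_min_avg = 57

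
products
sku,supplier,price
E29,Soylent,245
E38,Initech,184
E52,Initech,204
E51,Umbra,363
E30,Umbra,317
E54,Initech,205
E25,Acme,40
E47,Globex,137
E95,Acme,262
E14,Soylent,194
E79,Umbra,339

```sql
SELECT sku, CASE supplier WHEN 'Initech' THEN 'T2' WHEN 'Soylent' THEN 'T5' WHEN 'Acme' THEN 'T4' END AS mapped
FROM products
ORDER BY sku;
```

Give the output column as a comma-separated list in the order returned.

sku=E14: supplier='Soylent' → T5
sku=E25: supplier='Acme' → T4
sku=E29: supplier='Soylent' → T5
sku=E30: (no match → NULL) → NULL
sku=E38: supplier='Initech' → T2
sku=E47: (no match → NULL) → NULL
sku=E51: (no match → NULL) → NULL
sku=E52: supplier='Initech' → T2
sku=E54: supplier='Initech' → T2
sku=E79: (no match → NULL) → NULL
sku=E95: supplier='Acme' → T4

T5, T4, T5, NULL, T2, NULL, NULL, T2, T2, NULL, T4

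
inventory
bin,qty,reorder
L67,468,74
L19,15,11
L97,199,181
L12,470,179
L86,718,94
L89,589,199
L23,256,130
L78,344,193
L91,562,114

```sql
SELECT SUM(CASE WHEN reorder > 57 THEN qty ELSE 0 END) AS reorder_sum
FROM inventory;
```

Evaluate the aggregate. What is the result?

bin=L67: ✓ → 468
bin=L19: ✗
bin=L97: ✓ → 199
bin=L12: ✓ → 470
bin=L86: ✓ → 718
bin=L89: ✓ → 589
bin=L23: ✓ → 256
bin=L78: ✓ → 344
bin=L91: ✓ → 562
reorder_sum = 468 + 199 + 470 + 718 + 589 + 256 + 344 + 562 = 3606

3606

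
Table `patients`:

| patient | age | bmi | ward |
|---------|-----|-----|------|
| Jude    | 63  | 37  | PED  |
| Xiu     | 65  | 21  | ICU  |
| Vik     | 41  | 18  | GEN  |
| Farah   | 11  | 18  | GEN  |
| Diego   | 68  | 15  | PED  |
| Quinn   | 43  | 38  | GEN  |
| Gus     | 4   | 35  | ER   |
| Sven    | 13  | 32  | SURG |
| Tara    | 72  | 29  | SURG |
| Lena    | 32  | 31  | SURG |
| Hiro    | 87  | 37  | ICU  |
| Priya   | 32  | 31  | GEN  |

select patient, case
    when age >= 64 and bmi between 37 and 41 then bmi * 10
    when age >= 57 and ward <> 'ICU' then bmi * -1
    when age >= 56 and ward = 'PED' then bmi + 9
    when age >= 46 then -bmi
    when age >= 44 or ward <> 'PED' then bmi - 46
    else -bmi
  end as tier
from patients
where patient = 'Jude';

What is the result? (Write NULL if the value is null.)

patient = Jude: age=63, bmi=37, ward=PED.
age >= 64 and bmi between 37 and 41 → false
age >= 57 and ward <> 'ICU' → true → -37

-37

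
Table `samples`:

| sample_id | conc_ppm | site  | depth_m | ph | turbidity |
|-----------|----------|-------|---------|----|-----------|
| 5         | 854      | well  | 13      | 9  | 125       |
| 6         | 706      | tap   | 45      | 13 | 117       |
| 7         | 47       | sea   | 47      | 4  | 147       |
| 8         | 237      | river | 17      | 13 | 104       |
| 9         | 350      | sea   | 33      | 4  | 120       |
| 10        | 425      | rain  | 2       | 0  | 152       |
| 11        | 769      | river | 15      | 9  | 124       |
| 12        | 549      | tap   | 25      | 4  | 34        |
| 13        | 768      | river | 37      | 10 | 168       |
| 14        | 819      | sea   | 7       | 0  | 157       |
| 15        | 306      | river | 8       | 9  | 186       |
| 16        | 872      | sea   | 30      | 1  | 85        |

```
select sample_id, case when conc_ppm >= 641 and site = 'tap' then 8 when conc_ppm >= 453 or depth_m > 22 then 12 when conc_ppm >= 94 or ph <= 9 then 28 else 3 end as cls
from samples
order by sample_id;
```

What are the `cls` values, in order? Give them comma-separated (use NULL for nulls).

sample_id=5: conc_ppm >= 453 or depth_m > 22 → 12
sample_id=6: conc_ppm >= 641 and site = 'tap' → 8
sample_id=7: conc_ppm >= 453 or depth_m > 22 → 12
sample_id=8: conc_ppm >= 94 or ph <= 9 → 28
sample_id=9: conc_ppm >= 453 or depth_m > 22 → 12
sample_id=10: conc_ppm >= 94 or ph <= 9 → 28
sample_id=11: conc_ppm >= 453 or depth_m > 22 → 12
sample_id=12: conc_ppm >= 453 or depth_m > 22 → 12
sample_id=13: conc_ppm >= 453 or depth_m > 22 → 12
sample_id=14: conc_ppm >= 453 or depth_m > 22 → 12
sample_id=15: conc_ppm >= 94 or ph <= 9 → 28
sample_id=16: conc_ppm >= 453 or depth_m > 22 → 12

12, 8, 12, 28, 12, 28, 12, 12, 12, 12, 28, 12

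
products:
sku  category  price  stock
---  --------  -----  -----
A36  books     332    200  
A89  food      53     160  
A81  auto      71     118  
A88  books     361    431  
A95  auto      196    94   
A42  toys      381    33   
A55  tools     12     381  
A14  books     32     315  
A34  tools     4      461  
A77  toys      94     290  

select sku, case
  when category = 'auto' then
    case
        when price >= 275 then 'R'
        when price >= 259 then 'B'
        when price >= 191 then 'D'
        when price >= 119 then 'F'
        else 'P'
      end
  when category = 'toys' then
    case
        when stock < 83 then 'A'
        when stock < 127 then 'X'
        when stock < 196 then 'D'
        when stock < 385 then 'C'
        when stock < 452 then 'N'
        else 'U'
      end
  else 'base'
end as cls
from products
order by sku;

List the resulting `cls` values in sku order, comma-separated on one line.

sku=A14: category='books' → outer ELSE → base
sku=A34: category='tools' → outer ELSE → base
sku=A36: category='books' → outer ELSE → base
sku=A42: category='toys' → inner[stock < 83] → A
sku=A55: category='tools' → outer ELSE → base
sku=A77: category='toys' → inner[stock < 385] → C
sku=A81: category='auto' → inner[ELSE] → P
sku=A88: category='books' → outer ELSE → base
sku=A89: category='food' → outer ELSE → base
sku=A95: category='auto' → inner[price >= 191] → D

base, base, base, A, base, C, P, base, base, D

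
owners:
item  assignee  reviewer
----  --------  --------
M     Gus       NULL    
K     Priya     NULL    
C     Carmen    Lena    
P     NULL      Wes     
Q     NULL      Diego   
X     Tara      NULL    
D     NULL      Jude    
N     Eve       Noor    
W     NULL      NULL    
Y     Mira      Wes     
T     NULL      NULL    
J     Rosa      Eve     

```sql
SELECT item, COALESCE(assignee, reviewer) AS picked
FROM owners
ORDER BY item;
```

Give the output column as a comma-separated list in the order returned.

Carmen, Jude, Rosa, Priya, Gus, Eve, Wes, Diego, NULL, NULL, Tara, Mira

item=C: assignee=Carmen → Carmen
item=D: assignee=NULL, reviewer=Jude → Jude
item=J: assignee=Rosa → Rosa
item=K: assignee=Priya → Priya
item=M: assignee=Gus → Gus
item=N: assignee=Eve → Eve
item=P: assignee=NULL, reviewer=Wes → Wes
item=Q: assignee=NULL, reviewer=Diego → Diego
item=T: assignee=NULL, reviewer=NULL (all NULL) → NULL
item=W: assignee=NULL, reviewer=NULL (all NULL) → NULL
item=X: assignee=Tara → Tara
item=Y: assignee=Mira → Mira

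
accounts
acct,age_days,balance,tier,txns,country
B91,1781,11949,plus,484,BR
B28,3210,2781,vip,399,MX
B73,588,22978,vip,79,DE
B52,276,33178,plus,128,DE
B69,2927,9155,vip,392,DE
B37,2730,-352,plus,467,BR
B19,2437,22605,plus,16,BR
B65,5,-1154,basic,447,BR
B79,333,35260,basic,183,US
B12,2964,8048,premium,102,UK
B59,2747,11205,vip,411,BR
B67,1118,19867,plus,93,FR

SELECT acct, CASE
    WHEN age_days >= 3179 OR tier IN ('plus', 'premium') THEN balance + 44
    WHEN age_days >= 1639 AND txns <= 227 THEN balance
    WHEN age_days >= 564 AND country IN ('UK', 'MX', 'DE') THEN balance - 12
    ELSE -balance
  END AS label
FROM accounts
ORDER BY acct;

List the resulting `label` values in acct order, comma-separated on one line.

acct=B12: age_days >= 3179 OR tier IN ('plus', 'premium') → 8092
acct=B19: age_days >= 3179 OR tier IN ('plus', 'premium') → 22649
acct=B28: age_days >= 3179 OR tier IN ('plus', 'premium') → 2825
acct=B37: age_days >= 3179 OR tier IN ('plus', 'premium') → -308
acct=B52: age_days >= 3179 OR tier IN ('plus', 'premium') → 33222
acct=B59: ELSE → -11205
acct=B65: ELSE → 1154
acct=B67: age_days >= 3179 OR tier IN ('plus', 'premium') → 19911
acct=B69: age_days >= 564 AND country IN ('UK', 'MX', 'DE') → 9143
acct=B73: age_days >= 564 AND country IN ('UK', 'MX', 'DE') → 22966
acct=B79: ELSE → -35260
acct=B91: age_days >= 3179 OR tier IN ('plus', 'premium') → 11993

8092, 22649, 2825, -308, 33222, -11205, 1154, 19911, 9143, 22966, -35260, 11993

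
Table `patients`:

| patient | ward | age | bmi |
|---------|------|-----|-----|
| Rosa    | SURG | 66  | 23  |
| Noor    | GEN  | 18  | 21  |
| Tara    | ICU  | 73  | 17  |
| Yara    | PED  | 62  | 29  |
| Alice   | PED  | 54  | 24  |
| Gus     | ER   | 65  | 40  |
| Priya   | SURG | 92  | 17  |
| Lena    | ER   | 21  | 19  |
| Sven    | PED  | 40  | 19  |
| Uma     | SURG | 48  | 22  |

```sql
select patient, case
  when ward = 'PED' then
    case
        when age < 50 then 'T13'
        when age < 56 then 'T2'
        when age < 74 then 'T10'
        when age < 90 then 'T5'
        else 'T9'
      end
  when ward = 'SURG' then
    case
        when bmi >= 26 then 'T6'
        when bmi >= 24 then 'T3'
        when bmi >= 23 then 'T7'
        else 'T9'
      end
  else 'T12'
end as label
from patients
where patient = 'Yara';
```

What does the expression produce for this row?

patient = Yara: ward=PED, age=62, bmi=29.
ward='PED' → inner[age < 74] → T10

T10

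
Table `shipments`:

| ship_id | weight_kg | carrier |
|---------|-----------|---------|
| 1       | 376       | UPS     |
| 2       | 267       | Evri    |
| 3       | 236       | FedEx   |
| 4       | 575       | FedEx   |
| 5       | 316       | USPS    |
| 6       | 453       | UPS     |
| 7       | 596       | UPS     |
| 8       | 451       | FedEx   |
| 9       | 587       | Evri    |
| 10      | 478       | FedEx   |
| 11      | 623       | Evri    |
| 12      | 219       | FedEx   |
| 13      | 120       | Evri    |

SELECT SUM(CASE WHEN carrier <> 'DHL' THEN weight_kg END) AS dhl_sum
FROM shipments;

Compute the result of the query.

ship_id=1: ✓ → 376
ship_id=2: ✓ → 267
ship_id=3: ✓ → 236
ship_id=4: ✓ → 575
ship_id=5: ✓ → 316
ship_id=6: ✓ → 453
ship_id=7: ✓ → 596
ship_id=8: ✓ → 451
ship_id=9: ✓ → 587
ship_id=10: ✓ → 478
ship_id=11: ✓ → 623
ship_id=12: ✓ → 219
ship_id=13: ✓ → 120
dhl_sum = 376 + 267 + 236 + 575 + 316 + 453 + 596 + 451 + 587 + 478 + 623 + 219 + 120 = 5297

5297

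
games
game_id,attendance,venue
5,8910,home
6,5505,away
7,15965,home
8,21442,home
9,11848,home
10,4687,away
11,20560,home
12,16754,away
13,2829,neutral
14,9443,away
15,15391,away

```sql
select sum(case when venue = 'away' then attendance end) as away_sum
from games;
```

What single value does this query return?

51780

game_id=5: ✗
game_id=6: ✓ → 5505
game_id=7: ✗
game_id=8: ✗
game_id=9: ✗
game_id=10: ✓ → 4687
game_id=11: ✗
game_id=12: ✓ → 16754
game_id=13: ✗
game_id=14: ✓ → 9443
game_id=15: ✓ → 15391
away_sum = 5505 + 4687 + 16754 + 9443 + 15391 = 51780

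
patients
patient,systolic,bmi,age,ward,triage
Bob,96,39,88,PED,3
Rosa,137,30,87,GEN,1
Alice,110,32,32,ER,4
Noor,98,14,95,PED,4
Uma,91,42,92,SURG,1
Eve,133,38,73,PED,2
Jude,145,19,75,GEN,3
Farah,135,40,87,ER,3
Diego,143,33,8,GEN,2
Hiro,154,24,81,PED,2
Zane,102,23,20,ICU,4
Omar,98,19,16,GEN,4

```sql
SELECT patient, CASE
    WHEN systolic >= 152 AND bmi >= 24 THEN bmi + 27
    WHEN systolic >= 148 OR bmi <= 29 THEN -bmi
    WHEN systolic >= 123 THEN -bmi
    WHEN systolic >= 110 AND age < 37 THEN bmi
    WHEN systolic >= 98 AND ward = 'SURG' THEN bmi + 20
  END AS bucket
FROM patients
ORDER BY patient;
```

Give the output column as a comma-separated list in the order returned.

32, NULL, -33, -38, -40, 51, -19, -14, -19, -30, NULL, -23

patient=Alice: systolic >= 110 AND age < 37 → 32
patient=Bob: (no match → NULL) → NULL
patient=Diego: systolic >= 123 → -33
patient=Eve: systolic >= 123 → -38
patient=Farah: systolic >= 123 → -40
patient=Hiro: systolic >= 152 AND bmi >= 24 → 51
patient=Jude: systolic >= 148 OR bmi <= 29 → -19
patient=Noor: systolic >= 148 OR bmi <= 29 → -14
patient=Omar: systolic >= 148 OR bmi <= 29 → -19
patient=Rosa: systolic >= 123 → -30
patient=Uma: (no match → NULL) → NULL
patient=Zane: systolic >= 148 OR bmi <= 29 → -23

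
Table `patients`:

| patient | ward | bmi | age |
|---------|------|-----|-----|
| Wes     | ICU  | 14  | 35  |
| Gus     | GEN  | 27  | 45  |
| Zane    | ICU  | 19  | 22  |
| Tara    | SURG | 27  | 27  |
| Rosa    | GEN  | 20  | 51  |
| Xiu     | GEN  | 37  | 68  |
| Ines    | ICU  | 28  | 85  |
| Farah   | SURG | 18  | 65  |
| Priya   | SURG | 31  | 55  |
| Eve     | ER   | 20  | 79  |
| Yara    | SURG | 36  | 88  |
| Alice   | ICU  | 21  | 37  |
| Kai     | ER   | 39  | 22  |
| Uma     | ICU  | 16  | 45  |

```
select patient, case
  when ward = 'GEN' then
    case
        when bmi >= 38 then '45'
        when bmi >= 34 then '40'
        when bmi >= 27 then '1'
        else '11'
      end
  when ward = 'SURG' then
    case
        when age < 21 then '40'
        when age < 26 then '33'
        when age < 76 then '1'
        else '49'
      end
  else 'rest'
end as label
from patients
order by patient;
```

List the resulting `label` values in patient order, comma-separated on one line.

rest, rest, 1, 1, rest, rest, 1, 11, 1, rest, rest, 40, 49, rest

patient=Alice: ward='ICU' → outer ELSE → rest
patient=Eve: ward='ER' → outer ELSE → rest
patient=Farah: ward='SURG' → inner[age < 76] → 1
patient=Gus: ward='GEN' → inner[bmi >= 27] → 1
patient=Ines: ward='ICU' → outer ELSE → rest
patient=Kai: ward='ER' → outer ELSE → rest
patient=Priya: ward='SURG' → inner[age < 76] → 1
patient=Rosa: ward='GEN' → inner[ELSE] → 11
patient=Tara: ward='SURG' → inner[age < 76] → 1
patient=Uma: ward='ICU' → outer ELSE → rest
patient=Wes: ward='ICU' → outer ELSE → rest
patient=Xiu: ward='GEN' → inner[bmi >= 34] → 40
patient=Yara: ward='SURG' → inner[ELSE] → 49
patient=Zane: ward='ICU' → outer ELSE → rest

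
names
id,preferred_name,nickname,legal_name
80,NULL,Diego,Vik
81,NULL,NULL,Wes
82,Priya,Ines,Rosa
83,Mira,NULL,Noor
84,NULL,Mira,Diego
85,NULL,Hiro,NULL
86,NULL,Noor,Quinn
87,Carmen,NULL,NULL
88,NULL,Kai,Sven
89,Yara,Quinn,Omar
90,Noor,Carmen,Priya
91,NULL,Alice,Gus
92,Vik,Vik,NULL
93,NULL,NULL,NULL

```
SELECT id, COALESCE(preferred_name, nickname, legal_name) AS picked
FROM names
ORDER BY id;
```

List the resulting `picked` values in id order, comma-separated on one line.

id=80: preferred_name=NULL, nickname=Diego → Diego
id=81: preferred_name=NULL, nickname=NULL, legal_name=Wes → Wes
id=82: preferred_name=Priya → Priya
id=83: preferred_name=Mira → Mira
id=84: preferred_name=NULL, nickname=Mira → Mira
id=85: preferred_name=NULL, nickname=Hiro → Hiro
id=86: preferred_name=NULL, nickname=Noor → Noor
id=87: preferred_name=Carmen → Carmen
id=88: preferred_name=NULL, nickname=Kai → Kai
id=89: preferred_name=Yara → Yara
id=90: preferred_name=Noor → Noor
id=91: preferred_name=NULL, nickname=Alice → Alice
id=92: preferred_name=Vik → Vik
id=93: preferred_name=NULL, nickname=NULL, legal_name=NULL (all NULL) → NULL

Diego, Wes, Priya, Mira, Mira, Hiro, Noor, Carmen, Kai, Yara, Noor, Alice, Vik, NULL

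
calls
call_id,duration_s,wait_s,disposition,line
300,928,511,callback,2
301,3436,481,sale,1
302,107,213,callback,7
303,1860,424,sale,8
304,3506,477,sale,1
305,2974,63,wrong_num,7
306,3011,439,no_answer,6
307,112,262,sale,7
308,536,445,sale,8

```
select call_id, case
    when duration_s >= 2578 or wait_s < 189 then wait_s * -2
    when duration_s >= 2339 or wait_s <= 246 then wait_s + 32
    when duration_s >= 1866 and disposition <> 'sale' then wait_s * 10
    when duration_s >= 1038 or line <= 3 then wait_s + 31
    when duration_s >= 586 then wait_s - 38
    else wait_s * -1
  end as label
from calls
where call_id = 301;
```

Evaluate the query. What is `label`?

call_id = 301: duration_s=3436, wait_s=481, disposition=sale, line=1.
duration_s >= 2578 or wait_s < 189 → true → -962

-962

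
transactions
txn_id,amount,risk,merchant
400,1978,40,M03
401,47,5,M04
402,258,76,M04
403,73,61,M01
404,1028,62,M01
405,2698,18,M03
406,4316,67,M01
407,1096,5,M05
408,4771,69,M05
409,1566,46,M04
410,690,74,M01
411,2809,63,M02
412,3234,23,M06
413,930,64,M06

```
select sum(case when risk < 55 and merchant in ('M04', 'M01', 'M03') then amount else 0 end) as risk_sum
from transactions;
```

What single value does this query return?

txn_id=400: ✓ → 1978
txn_id=401: ✓ → 47
txn_id=402: ✗
txn_id=403: ✗
txn_id=404: ✗
txn_id=405: ✓ → 2698
txn_id=406: ✗
txn_id=407: ✗
txn_id=408: ✗
txn_id=409: ✓ → 1566
txn_id=410: ✗
txn_id=411: ✗
txn_id=412: ✗
txn_id=413: ✗
risk_sum = 1978 + 47 + 2698 + 1566 = 6289

6289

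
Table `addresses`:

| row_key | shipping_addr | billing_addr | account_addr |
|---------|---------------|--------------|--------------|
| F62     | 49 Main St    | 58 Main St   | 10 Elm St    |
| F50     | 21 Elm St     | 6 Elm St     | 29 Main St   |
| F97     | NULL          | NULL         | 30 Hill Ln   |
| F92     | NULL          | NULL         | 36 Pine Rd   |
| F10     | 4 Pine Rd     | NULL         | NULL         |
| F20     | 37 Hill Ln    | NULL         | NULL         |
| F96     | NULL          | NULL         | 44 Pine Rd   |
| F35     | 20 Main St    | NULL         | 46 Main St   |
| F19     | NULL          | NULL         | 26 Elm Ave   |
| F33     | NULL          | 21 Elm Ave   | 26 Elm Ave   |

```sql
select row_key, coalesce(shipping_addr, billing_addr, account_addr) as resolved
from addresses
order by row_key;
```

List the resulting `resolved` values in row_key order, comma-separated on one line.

4 Pine Rd, 26 Elm Ave, 37 Hill Ln, 21 Elm Ave, 20 Main St, 21 Elm St, 49 Main St, 36 Pine Rd, 44 Pine Rd, 30 Hill Ln

row_key=F10: shipping_addr=4 Pine Rd → 4 Pine Rd
row_key=F19: shipping_addr=NULL, billing_addr=NULL, account_addr=26 Elm Ave → 26 Elm Ave
row_key=F20: shipping_addr=37 Hill Ln → 37 Hill Ln
row_key=F33: shipping_addr=NULL, billing_addr=21 Elm Ave → 21 Elm Ave
row_key=F35: shipping_addr=20 Main St → 20 Main St
row_key=F50: shipping_addr=21 Elm St → 21 Elm St
row_key=F62: shipping_addr=49 Main St → 49 Main St
row_key=F92: shipping_addr=NULL, billing_addr=NULL, account_addr=36 Pine Rd → 36 Pine Rd
row_key=F96: shipping_addr=NULL, billing_addr=NULL, account_addr=44 Pine Rd → 44 Pine Rd
row_key=F97: shipping_addr=NULL, billing_addr=NULL, account_addr=30 Hill Ln → 30 Hill Ln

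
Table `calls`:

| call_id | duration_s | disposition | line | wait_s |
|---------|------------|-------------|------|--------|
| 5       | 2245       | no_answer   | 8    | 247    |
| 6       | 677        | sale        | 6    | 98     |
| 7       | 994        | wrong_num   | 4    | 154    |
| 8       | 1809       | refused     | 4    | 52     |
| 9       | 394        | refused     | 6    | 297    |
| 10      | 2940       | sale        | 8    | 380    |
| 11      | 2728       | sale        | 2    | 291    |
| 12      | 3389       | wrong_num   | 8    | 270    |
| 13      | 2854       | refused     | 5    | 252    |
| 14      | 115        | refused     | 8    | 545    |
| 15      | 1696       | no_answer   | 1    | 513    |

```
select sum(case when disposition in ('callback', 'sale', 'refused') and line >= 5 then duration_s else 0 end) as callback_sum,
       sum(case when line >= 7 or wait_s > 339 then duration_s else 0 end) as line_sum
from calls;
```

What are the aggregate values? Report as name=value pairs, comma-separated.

callback_sum=6980, line_sum=10385

[callback_sum: disposition in ('callback', 'sale', 'refused') and line >= 5]
call_id=5: ✗
call_id=6: ✓ → 677
call_id=7: ✗
call_id=8: ✗
call_id=9: ✓ → 394
call_id=10: ✓ → 2940
call_id=11: ✗
call_id=12: ✗
call_id=13: ✓ → 2854
call_id=14: ✓ → 115
call_id=15: ✗
callback_sum = 677 + 394 + 2940 + 2854 + 115 = 6980
—
[line_sum: line >= 7 or wait_s > 339]
call_id=5: ✓ → 2245
call_id=6: ✗
call_id=7: ✗
call_id=8: ✗
call_id=9: ✗
call_id=10: ✓ → 2940
call_id=11: ✗
call_id=12: ✓ → 3389
call_id=13: ✗
call_id=14: ✓ → 115
call_id=15: ✓ → 1696
line_sum = 2245 + 2940 + 3389 + 115 + 1696 = 10385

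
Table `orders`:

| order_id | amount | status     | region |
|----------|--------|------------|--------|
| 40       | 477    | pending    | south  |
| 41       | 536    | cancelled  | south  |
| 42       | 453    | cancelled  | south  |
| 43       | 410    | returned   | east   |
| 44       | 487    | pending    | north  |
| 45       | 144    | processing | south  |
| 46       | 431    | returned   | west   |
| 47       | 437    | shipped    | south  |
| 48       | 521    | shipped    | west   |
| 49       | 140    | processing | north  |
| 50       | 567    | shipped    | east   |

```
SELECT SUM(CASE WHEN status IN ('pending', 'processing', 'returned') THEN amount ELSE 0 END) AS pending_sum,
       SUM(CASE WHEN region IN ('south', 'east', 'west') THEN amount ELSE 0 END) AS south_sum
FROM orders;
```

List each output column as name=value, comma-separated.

[pending_sum: status IN ('pending', 'processing', 'returned')]
order_id=40: ✓ → 477
order_id=41: ✗
order_id=42: ✗
order_id=43: ✓ → 410
order_id=44: ✓ → 487
order_id=45: ✓ → 144
order_id=46: ✓ → 431
order_id=47: ✗
order_id=48: ✗
order_id=49: ✓ → 140
order_id=50: ✗
pending_sum = 477 + 410 + 487 + 144 + 431 + 140 = 2089
—
[south_sum: region IN ('south', 'east', 'west')]
order_id=40: ✓ → 477
order_id=41: ✓ → 536
order_id=42: ✓ → 453
order_id=43: ✓ → 410
order_id=44: ✗
order_id=45: ✓ → 144
order_id=46: ✓ → 431
order_id=47: ✓ → 437
order_id=48: ✓ → 521
order_id=49: ✗
order_id=50: ✓ → 567
south_sum = 477 + 536 + 453 + 410 + 144 + 431 + 437 + 521 + 567 = 3976

pending_sum=2089, south_sum=3976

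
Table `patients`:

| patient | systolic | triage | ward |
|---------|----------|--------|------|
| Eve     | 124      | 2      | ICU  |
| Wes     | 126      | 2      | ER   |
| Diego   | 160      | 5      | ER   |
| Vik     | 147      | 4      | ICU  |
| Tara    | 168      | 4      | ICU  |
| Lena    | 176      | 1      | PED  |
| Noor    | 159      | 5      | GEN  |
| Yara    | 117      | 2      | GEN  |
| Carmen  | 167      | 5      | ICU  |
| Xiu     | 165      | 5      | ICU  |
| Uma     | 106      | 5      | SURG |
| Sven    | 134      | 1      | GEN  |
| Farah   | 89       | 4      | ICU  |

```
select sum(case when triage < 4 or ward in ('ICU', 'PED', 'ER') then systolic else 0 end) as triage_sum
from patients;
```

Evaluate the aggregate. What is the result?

patient=Eve: ✓ → 124
patient=Wes: ✓ → 126
patient=Diego: ✓ → 160
patient=Vik: ✓ → 147
patient=Tara: ✓ → 168
patient=Lena: ✓ → 176
patient=Noor: ✗
patient=Yara: ✓ → 117
patient=Carmen: ✓ → 167
patient=Xiu: ✓ → 165
patient=Uma: ✗
patient=Sven: ✓ → 134
patient=Farah: ✓ → 89
triage_sum = 124 + 126 + 160 + 147 + 168 + 176 + 117 + 167 + 165 + 134 + 89 = 1573

1573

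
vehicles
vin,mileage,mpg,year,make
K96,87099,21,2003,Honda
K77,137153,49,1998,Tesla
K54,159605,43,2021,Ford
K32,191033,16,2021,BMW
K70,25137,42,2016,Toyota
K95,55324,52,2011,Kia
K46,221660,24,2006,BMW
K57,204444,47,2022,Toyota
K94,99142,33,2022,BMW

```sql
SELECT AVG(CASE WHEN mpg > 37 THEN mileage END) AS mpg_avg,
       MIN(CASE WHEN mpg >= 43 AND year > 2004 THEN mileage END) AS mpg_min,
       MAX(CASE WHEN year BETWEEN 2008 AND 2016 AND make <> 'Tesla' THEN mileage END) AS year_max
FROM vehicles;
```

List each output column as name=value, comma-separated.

mpg_avg=116332.6, mpg_min=55324, year_max=55324

[mpg_avg: mpg > 37]
vin=K96: ✗
vin=K77: ✓ → 137153
vin=K54: ✓ → 159605
vin=K32: ✗
vin=K70: ✓ → 25137
vin=K95: ✓ → 55324
vin=K46: ✗
vin=K57: ✓ → 204444
vin=K94: ✗
mpg_avg = (137153 + 159605 + 25137 + 55324 + 204444) / 5 = 116332.6
—
[mpg_min: mpg >= 43 AND year > 2004]
vin=K96: ✗
vin=K77: ✗
vin=K54: ✓ → 159605
vin=K32: ✗
vin=K70: ✗
vin=K95: ✓ → 55324
vin=K46: ✗
vin=K57: ✓ → 204444
vin=K94: ✗
mpg_min = MIN(159605, 55324, 204444) = 55324
—
[year_max: year BETWEEN 2008 AND 2016 AND make <> 'Tesla']
vin=K96: ✗
vin=K77: ✗
vin=K54: ✗
vin=K32: ✗
vin=K70: ✓ → 25137
vin=K95: ✓ → 55324
vin=K46: ✗
vin=K57: ✗
vin=K94: ✗
year_max = MAX(25137, 55324) = 55324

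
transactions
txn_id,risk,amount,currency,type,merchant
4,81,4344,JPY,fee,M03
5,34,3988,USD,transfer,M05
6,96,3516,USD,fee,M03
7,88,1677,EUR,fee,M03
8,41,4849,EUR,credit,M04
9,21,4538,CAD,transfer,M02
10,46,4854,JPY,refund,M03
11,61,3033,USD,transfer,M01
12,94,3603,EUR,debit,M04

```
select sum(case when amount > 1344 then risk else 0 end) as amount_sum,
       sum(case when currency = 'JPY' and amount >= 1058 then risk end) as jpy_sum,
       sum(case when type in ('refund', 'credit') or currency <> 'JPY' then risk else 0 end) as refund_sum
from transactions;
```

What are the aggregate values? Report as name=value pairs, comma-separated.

[amount_sum: amount > 1344]
txn_id=4: ✓ → 81
txn_id=5: ✓ → 34
txn_id=6: ✓ → 96
txn_id=7: ✓ → 88
txn_id=8: ✓ → 41
txn_id=9: ✓ → 21
txn_id=10: ✓ → 46
txn_id=11: ✓ → 61
txn_id=12: ✓ → 94
amount_sum = 81 + 34 + 96 + 88 + 41 + 21 + 46 + 61 + 94 = 562
—
[jpy_sum: currency = 'JPY' and amount >= 1058]
txn_id=4: ✓ → 81
txn_id=5: ✗
txn_id=6: ✗
txn_id=7: ✗
txn_id=8: ✗
txn_id=9: ✗
txn_id=10: ✓ → 46
txn_id=11: ✗
txn_id=12: ✗
jpy_sum = 81 + 46 = 127
—
[refund_sum: type in ('refund', 'credit') or currency <> 'JPY']
txn_id=4: ✗
txn_id=5: ✓ → 34
txn_id=6: ✓ → 96
txn_id=7: ✓ → 88
txn_id=8: ✓ → 41
txn_id=9: ✓ → 21
txn_id=10: ✓ → 46
txn_id=11: ✓ → 61
txn_id=12: ✓ → 94
refund_sum = 34 + 96 + 88 + 41 + 21 + 46 + 61 + 94 = 481

amount_sum=562, jpy_sum=127, refund_sum=481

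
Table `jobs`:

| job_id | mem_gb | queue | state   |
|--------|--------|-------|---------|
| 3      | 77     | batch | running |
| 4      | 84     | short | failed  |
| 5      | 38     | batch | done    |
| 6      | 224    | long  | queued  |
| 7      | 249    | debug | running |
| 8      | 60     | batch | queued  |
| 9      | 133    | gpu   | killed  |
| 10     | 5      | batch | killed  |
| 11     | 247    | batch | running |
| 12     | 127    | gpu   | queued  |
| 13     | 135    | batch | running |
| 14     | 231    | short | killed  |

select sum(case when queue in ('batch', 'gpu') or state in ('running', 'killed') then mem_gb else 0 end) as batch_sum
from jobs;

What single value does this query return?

job_id=3: ✓ → 77
job_id=4: ✗
job_id=5: ✓ → 38
job_id=6: ✗
job_id=7: ✓ → 249
job_id=8: ✓ → 60
job_id=9: ✓ → 133
job_id=10: ✓ → 5
job_id=11: ✓ → 247
job_id=12: ✓ → 127
job_id=13: ✓ → 135
job_id=14: ✓ → 231
batch_sum = 77 + 38 + 249 + 60 + 133 + 5 + 247 + 127 + 135 + 231 = 1302

1302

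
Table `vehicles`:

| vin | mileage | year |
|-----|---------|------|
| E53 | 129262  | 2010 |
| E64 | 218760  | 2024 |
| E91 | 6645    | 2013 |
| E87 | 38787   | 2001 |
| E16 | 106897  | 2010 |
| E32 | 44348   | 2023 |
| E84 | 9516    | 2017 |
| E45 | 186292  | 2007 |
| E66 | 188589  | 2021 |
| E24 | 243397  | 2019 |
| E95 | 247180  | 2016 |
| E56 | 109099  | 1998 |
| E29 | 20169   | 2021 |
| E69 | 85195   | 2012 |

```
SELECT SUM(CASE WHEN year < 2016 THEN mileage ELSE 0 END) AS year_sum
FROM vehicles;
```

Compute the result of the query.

662177

vin=E53: ✓ → 129262
vin=E64: ✗
vin=E91: ✓ → 6645
vin=E87: ✓ → 38787
vin=E16: ✓ → 106897
vin=E32: ✗
vin=E84: ✗
vin=E45: ✓ → 186292
vin=E66: ✗
vin=E24: ✗
vin=E95: ✗
vin=E56: ✓ → 109099
vin=E29: ✗
vin=E69: ✓ → 85195
year_sum = 129262 + 6645 + 38787 + 106897 + 186292 + 109099 + 85195 = 662177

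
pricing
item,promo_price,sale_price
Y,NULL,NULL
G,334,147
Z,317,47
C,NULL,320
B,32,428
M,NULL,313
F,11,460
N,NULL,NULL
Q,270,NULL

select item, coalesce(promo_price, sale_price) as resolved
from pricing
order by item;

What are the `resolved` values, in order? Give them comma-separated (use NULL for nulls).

item=B: promo_price=32 → 32
item=C: promo_price=NULL, sale_price=320 → 320
item=F: promo_price=11 → 11
item=G: promo_price=334 → 334
item=M: promo_price=NULL, sale_price=313 → 313
item=N: promo_price=NULL, sale_price=NULL (all NULL) → NULL
item=Q: promo_price=270 → 270
item=Y: promo_price=NULL, sale_price=NULL (all NULL) → NULL
item=Z: promo_price=317 → 317

32, 320, 11, 334, 313, NULL, 270, NULL, 317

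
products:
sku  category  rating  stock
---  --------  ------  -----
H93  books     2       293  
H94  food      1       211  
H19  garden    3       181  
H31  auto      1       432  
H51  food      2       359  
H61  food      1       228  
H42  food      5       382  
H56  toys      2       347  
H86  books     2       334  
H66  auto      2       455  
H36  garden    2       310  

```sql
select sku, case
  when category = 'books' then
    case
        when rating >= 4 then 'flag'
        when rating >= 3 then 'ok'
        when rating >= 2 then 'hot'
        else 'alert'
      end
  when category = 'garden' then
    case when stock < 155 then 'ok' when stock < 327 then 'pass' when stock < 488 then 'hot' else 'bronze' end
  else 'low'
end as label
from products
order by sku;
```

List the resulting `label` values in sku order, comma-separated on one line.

sku=H19: category='garden' → inner[stock < 327] → pass
sku=H31: category='auto' → outer ELSE → low
sku=H36: category='garden' → inner[stock < 327] → pass
sku=H42: category='food' → outer ELSE → low
sku=H51: category='food' → outer ELSE → low
sku=H56: category='toys' → outer ELSE → low
sku=H61: category='food' → outer ELSE → low
sku=H66: category='auto' → outer ELSE → low
sku=H86: category='books' → inner[rating >= 2] → hot
sku=H93: category='books' → inner[rating >= 2] → hot
sku=H94: category='food' → outer ELSE → low

pass, low, pass, low, low, low, low, low, hot, hot, low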